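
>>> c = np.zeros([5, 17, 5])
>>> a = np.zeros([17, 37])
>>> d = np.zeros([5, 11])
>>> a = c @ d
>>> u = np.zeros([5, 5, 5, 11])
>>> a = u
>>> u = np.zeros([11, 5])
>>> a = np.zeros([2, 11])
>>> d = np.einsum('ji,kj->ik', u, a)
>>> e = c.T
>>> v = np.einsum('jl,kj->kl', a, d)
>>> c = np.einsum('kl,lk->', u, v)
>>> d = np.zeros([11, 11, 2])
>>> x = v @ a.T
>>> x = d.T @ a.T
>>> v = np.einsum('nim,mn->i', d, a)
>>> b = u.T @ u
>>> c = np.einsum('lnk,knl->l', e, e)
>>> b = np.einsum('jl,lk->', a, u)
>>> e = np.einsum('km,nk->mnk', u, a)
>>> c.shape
(5,)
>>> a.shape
(2, 11)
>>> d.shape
(11, 11, 2)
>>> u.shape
(11, 5)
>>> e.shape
(5, 2, 11)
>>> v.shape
(11,)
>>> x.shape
(2, 11, 2)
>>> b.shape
()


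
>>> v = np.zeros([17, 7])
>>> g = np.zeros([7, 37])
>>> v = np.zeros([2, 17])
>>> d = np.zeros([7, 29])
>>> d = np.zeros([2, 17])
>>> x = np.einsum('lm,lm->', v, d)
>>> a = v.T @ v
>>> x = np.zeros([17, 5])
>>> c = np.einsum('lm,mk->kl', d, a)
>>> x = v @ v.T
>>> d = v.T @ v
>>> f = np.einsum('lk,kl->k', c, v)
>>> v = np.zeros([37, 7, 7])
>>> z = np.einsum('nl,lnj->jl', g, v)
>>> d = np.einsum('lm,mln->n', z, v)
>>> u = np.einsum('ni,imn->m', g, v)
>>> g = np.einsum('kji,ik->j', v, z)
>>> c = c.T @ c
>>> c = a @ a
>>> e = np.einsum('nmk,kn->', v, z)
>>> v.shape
(37, 7, 7)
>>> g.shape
(7,)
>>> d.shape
(7,)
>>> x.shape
(2, 2)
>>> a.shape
(17, 17)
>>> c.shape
(17, 17)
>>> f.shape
(2,)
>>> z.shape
(7, 37)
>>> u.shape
(7,)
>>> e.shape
()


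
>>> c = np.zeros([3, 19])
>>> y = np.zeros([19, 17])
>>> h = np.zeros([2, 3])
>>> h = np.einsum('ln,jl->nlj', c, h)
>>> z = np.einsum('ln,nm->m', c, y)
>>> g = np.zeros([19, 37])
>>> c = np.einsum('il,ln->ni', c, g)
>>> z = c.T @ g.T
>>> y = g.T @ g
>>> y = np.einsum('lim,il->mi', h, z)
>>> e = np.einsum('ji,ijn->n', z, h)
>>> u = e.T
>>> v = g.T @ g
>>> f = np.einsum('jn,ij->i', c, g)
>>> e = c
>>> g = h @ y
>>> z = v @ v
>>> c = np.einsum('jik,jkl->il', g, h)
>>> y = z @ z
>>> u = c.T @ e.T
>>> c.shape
(3, 2)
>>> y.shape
(37, 37)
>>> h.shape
(19, 3, 2)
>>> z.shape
(37, 37)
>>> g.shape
(19, 3, 3)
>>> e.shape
(37, 3)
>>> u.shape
(2, 37)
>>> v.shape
(37, 37)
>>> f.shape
(19,)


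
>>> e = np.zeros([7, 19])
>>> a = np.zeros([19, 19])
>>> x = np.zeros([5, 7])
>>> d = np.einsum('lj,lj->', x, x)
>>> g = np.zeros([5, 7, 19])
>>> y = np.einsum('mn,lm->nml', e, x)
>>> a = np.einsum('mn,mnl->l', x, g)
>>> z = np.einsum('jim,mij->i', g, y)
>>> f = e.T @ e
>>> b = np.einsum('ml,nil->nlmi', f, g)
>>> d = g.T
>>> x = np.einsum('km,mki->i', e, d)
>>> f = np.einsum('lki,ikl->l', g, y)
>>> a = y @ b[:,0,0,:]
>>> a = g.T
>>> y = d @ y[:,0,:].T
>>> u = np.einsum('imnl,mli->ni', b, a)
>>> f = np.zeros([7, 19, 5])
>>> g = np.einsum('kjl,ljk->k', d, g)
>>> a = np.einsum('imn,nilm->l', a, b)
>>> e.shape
(7, 19)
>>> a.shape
(19,)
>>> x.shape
(5,)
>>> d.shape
(19, 7, 5)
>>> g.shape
(19,)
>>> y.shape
(19, 7, 19)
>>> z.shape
(7,)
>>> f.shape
(7, 19, 5)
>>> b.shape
(5, 19, 19, 7)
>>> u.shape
(19, 5)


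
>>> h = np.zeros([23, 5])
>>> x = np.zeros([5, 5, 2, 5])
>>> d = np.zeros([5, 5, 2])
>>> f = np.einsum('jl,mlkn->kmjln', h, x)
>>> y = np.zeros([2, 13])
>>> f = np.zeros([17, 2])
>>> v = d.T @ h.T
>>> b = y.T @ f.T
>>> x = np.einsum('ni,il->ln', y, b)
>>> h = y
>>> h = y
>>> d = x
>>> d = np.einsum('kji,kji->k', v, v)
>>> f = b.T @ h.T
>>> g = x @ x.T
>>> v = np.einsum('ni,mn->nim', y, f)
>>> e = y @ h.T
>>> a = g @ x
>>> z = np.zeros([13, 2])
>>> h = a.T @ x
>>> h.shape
(2, 2)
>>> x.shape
(17, 2)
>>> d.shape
(2,)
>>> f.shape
(17, 2)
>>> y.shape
(2, 13)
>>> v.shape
(2, 13, 17)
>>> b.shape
(13, 17)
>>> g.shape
(17, 17)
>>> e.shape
(2, 2)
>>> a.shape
(17, 2)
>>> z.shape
(13, 2)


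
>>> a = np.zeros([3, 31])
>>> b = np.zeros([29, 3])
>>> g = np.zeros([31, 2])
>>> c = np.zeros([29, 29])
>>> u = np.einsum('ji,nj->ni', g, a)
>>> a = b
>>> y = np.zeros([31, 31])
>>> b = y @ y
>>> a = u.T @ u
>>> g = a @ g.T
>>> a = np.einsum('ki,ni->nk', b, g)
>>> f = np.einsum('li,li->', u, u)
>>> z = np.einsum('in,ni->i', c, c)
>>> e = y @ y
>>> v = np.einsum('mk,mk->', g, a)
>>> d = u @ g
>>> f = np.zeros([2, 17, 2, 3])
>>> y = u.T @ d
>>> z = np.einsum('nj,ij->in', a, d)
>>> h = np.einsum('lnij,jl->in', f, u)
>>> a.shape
(2, 31)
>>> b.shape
(31, 31)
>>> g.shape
(2, 31)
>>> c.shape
(29, 29)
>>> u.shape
(3, 2)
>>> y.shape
(2, 31)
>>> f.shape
(2, 17, 2, 3)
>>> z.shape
(3, 2)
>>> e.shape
(31, 31)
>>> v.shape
()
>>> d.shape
(3, 31)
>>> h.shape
(2, 17)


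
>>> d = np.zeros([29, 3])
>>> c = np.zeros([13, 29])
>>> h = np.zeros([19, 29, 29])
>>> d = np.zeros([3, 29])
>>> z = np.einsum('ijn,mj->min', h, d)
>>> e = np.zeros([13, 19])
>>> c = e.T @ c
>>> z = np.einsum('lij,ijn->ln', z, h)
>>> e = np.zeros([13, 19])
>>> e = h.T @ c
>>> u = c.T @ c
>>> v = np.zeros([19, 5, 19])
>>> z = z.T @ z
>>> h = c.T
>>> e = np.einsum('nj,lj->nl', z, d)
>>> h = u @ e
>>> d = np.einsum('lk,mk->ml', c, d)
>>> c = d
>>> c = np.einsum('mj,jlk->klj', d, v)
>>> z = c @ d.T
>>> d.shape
(3, 19)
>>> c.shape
(19, 5, 19)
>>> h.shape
(29, 3)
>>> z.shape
(19, 5, 3)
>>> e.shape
(29, 3)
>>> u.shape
(29, 29)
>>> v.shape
(19, 5, 19)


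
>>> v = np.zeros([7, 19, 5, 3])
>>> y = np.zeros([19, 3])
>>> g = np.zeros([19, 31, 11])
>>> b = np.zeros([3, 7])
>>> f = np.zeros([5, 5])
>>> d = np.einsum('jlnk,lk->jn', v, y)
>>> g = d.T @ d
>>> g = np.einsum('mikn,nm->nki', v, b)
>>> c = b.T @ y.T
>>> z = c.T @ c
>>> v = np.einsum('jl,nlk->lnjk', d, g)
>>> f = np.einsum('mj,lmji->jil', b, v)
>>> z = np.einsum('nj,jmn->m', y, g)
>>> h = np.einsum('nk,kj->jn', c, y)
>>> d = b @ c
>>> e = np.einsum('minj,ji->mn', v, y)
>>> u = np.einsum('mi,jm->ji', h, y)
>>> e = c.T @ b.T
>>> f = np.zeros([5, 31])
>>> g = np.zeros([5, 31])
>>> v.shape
(5, 3, 7, 19)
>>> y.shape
(19, 3)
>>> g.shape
(5, 31)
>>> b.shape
(3, 7)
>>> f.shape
(5, 31)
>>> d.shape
(3, 19)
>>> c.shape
(7, 19)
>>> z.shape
(5,)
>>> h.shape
(3, 7)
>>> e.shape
(19, 3)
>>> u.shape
(19, 7)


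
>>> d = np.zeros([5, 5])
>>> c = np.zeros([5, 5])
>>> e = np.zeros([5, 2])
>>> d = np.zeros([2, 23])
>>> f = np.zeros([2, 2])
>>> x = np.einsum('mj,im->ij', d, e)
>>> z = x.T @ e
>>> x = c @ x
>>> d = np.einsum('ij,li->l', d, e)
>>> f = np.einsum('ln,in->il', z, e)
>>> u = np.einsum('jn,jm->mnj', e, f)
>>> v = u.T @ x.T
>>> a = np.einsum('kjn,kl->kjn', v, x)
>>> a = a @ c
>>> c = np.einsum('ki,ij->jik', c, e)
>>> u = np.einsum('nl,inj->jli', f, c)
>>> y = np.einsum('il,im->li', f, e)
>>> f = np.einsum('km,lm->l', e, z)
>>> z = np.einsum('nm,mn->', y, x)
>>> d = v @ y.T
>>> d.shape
(5, 2, 23)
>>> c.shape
(2, 5, 5)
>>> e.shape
(5, 2)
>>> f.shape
(23,)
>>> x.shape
(5, 23)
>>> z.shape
()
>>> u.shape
(5, 23, 2)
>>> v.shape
(5, 2, 5)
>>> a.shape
(5, 2, 5)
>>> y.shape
(23, 5)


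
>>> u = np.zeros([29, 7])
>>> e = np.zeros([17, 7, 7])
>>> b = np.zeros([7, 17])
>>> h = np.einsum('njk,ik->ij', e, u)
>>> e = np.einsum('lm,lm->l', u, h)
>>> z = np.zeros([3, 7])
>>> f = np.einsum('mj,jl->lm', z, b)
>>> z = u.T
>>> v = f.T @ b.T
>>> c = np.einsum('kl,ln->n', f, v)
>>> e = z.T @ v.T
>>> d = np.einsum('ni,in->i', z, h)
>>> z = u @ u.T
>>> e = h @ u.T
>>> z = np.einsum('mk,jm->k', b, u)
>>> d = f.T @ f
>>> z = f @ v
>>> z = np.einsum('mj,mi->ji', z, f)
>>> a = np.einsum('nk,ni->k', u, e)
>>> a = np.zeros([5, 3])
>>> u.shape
(29, 7)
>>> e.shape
(29, 29)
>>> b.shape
(7, 17)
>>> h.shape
(29, 7)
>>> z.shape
(7, 3)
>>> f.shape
(17, 3)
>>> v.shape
(3, 7)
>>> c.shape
(7,)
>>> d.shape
(3, 3)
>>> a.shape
(5, 3)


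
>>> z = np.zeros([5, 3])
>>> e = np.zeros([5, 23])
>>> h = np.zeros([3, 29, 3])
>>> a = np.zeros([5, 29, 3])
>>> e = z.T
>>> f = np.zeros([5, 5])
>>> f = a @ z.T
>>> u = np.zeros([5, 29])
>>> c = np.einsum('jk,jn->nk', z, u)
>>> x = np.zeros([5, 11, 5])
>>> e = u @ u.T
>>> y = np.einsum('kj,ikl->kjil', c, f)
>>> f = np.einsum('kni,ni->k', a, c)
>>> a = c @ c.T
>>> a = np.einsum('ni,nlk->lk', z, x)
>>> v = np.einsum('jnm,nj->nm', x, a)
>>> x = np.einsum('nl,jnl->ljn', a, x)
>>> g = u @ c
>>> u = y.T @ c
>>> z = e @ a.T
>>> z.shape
(5, 11)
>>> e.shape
(5, 5)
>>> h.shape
(3, 29, 3)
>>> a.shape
(11, 5)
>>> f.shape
(5,)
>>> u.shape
(5, 5, 3, 3)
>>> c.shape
(29, 3)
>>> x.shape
(5, 5, 11)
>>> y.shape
(29, 3, 5, 5)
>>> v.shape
(11, 5)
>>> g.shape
(5, 3)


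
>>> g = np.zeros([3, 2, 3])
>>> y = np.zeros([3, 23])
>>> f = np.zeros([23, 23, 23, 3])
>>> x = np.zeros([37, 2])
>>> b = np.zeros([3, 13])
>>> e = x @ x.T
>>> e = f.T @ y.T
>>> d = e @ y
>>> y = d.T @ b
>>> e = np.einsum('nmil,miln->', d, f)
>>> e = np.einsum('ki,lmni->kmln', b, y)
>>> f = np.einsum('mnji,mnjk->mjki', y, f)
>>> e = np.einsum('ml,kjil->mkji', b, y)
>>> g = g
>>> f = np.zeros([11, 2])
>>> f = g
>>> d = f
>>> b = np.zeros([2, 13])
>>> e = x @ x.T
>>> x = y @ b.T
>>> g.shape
(3, 2, 3)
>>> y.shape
(23, 23, 23, 13)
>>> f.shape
(3, 2, 3)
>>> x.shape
(23, 23, 23, 2)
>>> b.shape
(2, 13)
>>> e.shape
(37, 37)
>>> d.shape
(3, 2, 3)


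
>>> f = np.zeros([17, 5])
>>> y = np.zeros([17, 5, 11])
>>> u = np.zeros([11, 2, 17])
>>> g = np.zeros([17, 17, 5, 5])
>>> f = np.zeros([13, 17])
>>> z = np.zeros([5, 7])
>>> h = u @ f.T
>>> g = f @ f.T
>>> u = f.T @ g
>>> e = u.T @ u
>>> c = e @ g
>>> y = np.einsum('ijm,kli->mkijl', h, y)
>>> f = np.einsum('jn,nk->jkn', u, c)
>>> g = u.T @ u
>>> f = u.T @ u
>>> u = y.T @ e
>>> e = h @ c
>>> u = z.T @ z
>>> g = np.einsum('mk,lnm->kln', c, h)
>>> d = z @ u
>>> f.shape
(13, 13)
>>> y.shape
(13, 17, 11, 2, 5)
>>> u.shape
(7, 7)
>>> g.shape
(13, 11, 2)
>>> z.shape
(5, 7)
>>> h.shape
(11, 2, 13)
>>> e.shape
(11, 2, 13)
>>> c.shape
(13, 13)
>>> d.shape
(5, 7)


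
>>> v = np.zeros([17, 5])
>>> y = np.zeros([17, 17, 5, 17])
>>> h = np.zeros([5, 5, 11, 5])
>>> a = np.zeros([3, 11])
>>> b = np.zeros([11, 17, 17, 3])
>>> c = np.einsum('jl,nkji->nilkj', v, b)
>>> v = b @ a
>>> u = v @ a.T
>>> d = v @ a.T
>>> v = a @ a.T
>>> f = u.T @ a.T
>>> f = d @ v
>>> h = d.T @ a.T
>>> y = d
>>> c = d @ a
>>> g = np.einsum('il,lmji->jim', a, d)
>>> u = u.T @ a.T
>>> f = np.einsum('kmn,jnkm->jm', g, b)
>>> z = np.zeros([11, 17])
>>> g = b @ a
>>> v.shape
(3, 3)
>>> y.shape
(11, 17, 17, 3)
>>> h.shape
(3, 17, 17, 3)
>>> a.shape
(3, 11)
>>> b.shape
(11, 17, 17, 3)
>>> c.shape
(11, 17, 17, 11)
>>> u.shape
(3, 17, 17, 3)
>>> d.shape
(11, 17, 17, 3)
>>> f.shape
(11, 3)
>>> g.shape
(11, 17, 17, 11)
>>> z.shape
(11, 17)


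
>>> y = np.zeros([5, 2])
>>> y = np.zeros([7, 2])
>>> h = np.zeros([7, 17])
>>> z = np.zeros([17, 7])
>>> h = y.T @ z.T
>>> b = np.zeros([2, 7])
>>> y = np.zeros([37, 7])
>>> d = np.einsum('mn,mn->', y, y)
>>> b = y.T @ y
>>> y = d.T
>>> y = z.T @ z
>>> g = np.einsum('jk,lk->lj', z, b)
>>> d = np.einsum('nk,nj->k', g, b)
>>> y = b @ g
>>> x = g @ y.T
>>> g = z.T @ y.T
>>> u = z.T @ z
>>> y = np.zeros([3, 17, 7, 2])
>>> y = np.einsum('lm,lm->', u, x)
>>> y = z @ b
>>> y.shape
(17, 7)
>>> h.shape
(2, 17)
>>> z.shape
(17, 7)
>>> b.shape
(7, 7)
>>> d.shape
(17,)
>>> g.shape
(7, 7)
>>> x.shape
(7, 7)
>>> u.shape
(7, 7)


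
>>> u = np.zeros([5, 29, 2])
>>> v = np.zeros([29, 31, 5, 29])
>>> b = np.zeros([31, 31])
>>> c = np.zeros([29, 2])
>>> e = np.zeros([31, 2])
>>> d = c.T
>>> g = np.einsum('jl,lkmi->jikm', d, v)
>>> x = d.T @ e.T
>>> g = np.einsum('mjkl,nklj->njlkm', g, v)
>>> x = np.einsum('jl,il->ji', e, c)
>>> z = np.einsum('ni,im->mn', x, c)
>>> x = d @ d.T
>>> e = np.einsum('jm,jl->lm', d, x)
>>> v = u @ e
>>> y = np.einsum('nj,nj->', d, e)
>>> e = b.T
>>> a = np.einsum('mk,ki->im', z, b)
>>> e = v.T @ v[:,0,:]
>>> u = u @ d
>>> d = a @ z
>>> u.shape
(5, 29, 29)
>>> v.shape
(5, 29, 29)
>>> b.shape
(31, 31)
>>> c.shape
(29, 2)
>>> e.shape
(29, 29, 29)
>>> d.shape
(31, 31)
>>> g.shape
(29, 29, 5, 31, 2)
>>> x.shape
(2, 2)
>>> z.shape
(2, 31)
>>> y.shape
()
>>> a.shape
(31, 2)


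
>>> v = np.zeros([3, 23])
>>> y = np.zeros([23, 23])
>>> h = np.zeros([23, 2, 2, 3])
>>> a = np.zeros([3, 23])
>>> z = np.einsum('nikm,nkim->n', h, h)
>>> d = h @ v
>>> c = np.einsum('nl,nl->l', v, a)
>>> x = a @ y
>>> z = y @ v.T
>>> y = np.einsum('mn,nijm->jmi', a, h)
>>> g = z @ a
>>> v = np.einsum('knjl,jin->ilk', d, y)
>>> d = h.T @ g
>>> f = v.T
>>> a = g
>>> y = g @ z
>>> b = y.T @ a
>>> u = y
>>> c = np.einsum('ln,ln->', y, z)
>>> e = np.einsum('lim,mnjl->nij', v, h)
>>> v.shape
(3, 23, 23)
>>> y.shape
(23, 3)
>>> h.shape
(23, 2, 2, 3)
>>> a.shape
(23, 23)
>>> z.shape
(23, 3)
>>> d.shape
(3, 2, 2, 23)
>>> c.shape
()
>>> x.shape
(3, 23)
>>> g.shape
(23, 23)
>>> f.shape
(23, 23, 3)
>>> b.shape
(3, 23)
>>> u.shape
(23, 3)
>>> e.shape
(2, 23, 2)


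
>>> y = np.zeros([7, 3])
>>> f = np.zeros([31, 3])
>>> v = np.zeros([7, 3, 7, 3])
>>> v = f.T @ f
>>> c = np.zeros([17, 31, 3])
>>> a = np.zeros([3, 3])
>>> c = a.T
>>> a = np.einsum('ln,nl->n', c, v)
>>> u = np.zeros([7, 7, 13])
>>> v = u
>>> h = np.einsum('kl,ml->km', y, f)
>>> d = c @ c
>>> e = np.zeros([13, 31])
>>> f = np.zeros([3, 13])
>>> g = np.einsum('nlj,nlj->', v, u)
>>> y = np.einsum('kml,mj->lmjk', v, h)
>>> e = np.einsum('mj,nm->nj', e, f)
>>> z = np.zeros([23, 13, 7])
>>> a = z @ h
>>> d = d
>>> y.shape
(13, 7, 31, 7)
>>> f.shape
(3, 13)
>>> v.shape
(7, 7, 13)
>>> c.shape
(3, 3)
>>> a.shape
(23, 13, 31)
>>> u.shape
(7, 7, 13)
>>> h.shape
(7, 31)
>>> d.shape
(3, 3)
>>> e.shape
(3, 31)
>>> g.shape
()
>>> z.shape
(23, 13, 7)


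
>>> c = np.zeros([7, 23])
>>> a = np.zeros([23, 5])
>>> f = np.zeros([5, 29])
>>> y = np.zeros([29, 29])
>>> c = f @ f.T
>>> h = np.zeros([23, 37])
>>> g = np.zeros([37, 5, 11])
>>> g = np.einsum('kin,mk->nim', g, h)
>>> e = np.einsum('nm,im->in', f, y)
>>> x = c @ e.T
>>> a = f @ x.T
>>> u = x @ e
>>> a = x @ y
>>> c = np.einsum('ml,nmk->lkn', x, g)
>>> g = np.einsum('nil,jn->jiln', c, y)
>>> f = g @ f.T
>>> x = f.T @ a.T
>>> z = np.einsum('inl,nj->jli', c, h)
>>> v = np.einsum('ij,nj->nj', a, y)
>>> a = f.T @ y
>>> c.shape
(29, 23, 11)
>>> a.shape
(5, 11, 23, 29)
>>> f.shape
(29, 23, 11, 5)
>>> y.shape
(29, 29)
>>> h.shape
(23, 37)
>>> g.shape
(29, 23, 11, 29)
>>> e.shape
(29, 5)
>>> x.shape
(5, 11, 23, 5)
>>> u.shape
(5, 5)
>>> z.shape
(37, 11, 29)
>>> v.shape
(29, 29)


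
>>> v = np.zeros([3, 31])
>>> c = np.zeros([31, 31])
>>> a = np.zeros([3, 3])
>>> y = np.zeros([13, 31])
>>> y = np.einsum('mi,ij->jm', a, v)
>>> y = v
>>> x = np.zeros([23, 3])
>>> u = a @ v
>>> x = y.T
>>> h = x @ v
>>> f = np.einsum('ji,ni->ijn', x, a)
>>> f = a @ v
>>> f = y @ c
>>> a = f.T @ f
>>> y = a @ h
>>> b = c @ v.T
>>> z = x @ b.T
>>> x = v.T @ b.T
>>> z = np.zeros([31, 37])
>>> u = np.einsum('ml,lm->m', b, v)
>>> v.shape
(3, 31)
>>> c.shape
(31, 31)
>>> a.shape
(31, 31)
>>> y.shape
(31, 31)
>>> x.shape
(31, 31)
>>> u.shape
(31,)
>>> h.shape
(31, 31)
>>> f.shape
(3, 31)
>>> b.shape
(31, 3)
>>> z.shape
(31, 37)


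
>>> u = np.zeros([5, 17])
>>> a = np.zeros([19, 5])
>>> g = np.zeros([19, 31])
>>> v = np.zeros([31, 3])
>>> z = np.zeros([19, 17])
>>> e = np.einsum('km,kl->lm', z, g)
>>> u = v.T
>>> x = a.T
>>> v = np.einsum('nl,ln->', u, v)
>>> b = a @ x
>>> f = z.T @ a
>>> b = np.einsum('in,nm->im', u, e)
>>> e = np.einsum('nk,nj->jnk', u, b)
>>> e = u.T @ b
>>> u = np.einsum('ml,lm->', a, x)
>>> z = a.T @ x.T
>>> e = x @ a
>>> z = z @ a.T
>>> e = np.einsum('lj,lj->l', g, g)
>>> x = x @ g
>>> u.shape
()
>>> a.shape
(19, 5)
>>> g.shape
(19, 31)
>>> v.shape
()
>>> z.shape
(5, 19)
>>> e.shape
(19,)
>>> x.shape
(5, 31)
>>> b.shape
(3, 17)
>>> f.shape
(17, 5)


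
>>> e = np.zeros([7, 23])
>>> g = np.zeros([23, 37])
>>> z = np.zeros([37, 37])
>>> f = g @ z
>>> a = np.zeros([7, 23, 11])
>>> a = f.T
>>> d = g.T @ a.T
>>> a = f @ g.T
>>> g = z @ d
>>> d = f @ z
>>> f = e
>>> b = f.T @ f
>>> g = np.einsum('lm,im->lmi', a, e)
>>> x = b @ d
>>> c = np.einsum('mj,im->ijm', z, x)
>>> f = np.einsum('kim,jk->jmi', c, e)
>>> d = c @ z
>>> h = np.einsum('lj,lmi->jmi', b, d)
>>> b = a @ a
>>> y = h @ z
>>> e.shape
(7, 23)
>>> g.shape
(23, 23, 7)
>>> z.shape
(37, 37)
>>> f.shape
(7, 37, 37)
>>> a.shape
(23, 23)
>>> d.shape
(23, 37, 37)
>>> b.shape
(23, 23)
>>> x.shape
(23, 37)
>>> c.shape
(23, 37, 37)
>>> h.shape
(23, 37, 37)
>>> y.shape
(23, 37, 37)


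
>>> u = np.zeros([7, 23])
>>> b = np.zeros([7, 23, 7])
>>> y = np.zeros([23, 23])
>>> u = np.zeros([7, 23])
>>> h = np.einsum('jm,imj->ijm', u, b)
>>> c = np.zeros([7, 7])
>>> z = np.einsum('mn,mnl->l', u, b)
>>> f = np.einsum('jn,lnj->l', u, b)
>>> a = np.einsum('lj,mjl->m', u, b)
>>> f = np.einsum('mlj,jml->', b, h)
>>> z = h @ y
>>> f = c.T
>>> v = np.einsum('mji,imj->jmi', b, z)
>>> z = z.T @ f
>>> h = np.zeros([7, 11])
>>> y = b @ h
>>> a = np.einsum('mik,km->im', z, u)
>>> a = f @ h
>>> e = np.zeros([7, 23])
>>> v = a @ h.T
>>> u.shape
(7, 23)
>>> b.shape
(7, 23, 7)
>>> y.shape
(7, 23, 11)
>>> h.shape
(7, 11)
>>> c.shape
(7, 7)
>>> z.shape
(23, 7, 7)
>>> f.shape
(7, 7)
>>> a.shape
(7, 11)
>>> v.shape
(7, 7)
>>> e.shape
(7, 23)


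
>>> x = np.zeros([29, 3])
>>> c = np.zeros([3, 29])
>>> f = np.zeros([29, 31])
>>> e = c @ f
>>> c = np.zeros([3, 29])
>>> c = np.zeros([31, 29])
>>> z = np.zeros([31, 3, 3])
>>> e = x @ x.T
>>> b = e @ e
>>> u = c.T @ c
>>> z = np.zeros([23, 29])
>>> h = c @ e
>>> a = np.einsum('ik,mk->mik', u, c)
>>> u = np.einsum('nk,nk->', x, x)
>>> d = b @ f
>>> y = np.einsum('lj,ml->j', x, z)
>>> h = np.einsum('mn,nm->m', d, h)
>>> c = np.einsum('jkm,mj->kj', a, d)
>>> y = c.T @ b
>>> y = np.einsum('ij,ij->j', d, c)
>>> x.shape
(29, 3)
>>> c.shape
(29, 31)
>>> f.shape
(29, 31)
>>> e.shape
(29, 29)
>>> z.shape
(23, 29)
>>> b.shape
(29, 29)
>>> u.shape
()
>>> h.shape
(29,)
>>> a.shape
(31, 29, 29)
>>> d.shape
(29, 31)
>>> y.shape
(31,)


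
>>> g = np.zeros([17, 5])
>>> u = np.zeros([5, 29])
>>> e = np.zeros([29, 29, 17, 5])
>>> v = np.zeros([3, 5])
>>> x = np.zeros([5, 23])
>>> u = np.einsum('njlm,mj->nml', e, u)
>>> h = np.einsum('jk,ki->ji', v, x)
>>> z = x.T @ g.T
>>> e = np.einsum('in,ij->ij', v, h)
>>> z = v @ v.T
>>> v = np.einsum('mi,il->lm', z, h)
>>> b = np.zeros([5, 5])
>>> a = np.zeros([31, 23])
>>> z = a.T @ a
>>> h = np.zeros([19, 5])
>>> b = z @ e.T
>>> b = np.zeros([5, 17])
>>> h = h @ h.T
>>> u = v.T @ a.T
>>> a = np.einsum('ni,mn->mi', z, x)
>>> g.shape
(17, 5)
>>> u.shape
(3, 31)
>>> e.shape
(3, 23)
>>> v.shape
(23, 3)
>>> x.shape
(5, 23)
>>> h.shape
(19, 19)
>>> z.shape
(23, 23)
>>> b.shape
(5, 17)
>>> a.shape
(5, 23)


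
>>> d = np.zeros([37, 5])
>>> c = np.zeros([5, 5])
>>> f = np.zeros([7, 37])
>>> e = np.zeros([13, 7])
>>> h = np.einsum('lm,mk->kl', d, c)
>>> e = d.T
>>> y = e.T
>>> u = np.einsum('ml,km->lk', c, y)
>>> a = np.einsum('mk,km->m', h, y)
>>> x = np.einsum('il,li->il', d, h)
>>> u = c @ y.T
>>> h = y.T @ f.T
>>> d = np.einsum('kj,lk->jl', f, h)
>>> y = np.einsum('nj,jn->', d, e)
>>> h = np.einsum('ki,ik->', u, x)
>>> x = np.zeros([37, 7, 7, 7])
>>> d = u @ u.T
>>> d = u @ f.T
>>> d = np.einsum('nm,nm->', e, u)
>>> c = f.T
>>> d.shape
()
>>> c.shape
(37, 7)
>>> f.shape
(7, 37)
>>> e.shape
(5, 37)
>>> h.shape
()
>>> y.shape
()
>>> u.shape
(5, 37)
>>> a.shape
(5,)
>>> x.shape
(37, 7, 7, 7)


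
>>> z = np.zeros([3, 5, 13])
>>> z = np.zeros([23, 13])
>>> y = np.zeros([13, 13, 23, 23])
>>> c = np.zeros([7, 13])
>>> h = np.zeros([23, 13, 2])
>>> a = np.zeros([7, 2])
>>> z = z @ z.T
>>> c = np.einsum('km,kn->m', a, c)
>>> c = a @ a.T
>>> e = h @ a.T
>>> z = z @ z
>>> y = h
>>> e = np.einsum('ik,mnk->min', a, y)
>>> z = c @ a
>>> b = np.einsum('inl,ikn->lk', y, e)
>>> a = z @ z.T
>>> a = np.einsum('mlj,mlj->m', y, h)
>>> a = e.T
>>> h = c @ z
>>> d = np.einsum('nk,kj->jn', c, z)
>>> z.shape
(7, 2)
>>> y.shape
(23, 13, 2)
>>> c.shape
(7, 7)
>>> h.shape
(7, 2)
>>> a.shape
(13, 7, 23)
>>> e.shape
(23, 7, 13)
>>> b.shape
(2, 7)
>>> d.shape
(2, 7)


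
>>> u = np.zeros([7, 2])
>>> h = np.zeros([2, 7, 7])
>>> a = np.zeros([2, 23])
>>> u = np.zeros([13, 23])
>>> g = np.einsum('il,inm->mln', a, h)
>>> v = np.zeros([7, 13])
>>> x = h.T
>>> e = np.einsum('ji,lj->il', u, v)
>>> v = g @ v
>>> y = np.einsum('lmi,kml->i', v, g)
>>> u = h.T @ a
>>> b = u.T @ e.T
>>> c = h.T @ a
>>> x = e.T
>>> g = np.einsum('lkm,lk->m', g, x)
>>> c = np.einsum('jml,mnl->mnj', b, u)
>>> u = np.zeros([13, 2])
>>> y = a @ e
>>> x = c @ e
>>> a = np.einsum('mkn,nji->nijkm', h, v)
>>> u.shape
(13, 2)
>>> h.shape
(2, 7, 7)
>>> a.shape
(7, 13, 23, 7, 2)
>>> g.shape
(7,)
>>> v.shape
(7, 23, 13)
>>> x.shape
(7, 7, 7)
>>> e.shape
(23, 7)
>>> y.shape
(2, 7)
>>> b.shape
(23, 7, 23)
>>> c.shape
(7, 7, 23)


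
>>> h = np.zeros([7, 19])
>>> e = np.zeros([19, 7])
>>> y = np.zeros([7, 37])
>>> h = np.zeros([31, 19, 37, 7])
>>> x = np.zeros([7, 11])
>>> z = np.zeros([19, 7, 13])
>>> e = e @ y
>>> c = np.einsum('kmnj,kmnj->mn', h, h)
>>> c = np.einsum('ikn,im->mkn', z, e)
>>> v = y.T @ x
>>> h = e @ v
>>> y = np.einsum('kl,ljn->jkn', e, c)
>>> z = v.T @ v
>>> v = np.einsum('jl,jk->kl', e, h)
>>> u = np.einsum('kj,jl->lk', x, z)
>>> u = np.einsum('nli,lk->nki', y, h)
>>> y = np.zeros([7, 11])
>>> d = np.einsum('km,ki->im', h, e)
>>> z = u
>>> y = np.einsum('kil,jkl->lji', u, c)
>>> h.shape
(19, 11)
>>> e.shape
(19, 37)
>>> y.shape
(13, 37, 11)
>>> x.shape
(7, 11)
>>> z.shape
(7, 11, 13)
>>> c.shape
(37, 7, 13)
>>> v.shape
(11, 37)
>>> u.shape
(7, 11, 13)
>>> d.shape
(37, 11)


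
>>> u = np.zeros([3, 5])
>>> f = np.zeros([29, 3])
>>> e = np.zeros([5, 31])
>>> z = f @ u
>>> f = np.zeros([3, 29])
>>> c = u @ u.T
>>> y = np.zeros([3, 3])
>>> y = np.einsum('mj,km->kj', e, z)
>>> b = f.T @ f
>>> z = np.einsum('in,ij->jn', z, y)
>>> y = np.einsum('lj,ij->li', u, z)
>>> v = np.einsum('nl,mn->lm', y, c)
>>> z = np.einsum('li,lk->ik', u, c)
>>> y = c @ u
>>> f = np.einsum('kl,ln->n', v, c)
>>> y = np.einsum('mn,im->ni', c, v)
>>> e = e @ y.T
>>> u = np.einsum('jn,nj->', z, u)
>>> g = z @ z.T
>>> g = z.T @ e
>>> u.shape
()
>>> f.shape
(3,)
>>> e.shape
(5, 3)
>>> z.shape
(5, 3)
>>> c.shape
(3, 3)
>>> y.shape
(3, 31)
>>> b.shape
(29, 29)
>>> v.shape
(31, 3)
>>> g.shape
(3, 3)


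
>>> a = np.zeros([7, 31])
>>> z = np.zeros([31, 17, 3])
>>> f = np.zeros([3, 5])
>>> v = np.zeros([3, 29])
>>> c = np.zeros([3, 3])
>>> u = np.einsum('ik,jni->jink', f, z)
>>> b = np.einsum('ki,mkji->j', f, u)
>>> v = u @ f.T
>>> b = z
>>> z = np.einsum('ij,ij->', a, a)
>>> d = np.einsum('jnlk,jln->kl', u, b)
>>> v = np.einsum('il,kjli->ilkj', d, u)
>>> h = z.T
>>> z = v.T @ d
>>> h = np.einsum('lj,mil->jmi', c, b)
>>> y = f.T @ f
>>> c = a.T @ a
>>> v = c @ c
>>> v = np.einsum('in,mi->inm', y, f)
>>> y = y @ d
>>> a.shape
(7, 31)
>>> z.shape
(3, 31, 17, 17)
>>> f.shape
(3, 5)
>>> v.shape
(5, 5, 3)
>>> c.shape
(31, 31)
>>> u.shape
(31, 3, 17, 5)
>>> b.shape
(31, 17, 3)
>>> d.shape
(5, 17)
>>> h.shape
(3, 31, 17)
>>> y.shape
(5, 17)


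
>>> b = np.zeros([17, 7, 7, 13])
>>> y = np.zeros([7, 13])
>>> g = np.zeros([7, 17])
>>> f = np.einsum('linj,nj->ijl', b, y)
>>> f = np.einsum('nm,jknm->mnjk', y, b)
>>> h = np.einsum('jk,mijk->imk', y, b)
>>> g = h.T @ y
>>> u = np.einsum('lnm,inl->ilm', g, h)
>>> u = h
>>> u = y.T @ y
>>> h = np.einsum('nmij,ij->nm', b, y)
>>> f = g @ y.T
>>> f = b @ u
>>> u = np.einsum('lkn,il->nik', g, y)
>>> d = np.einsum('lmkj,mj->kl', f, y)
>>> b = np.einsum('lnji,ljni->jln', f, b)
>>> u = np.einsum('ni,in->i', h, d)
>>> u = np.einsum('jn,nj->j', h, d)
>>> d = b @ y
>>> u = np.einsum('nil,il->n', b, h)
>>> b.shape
(7, 17, 7)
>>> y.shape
(7, 13)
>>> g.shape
(13, 17, 13)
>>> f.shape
(17, 7, 7, 13)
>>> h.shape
(17, 7)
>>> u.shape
(7,)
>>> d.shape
(7, 17, 13)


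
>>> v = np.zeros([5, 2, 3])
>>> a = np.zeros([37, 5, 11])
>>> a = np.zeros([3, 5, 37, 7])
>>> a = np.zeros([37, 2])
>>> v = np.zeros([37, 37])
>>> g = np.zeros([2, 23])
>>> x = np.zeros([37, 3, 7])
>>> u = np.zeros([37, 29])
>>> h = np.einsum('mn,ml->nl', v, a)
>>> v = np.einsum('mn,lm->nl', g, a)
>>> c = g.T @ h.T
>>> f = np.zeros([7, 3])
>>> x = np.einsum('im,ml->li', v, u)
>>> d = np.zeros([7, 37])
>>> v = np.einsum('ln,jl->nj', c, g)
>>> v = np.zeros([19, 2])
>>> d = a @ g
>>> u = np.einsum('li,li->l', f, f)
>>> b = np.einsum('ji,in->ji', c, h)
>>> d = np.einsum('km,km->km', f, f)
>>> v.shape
(19, 2)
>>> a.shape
(37, 2)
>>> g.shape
(2, 23)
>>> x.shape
(29, 23)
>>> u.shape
(7,)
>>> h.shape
(37, 2)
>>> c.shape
(23, 37)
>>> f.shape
(7, 3)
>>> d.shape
(7, 3)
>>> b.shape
(23, 37)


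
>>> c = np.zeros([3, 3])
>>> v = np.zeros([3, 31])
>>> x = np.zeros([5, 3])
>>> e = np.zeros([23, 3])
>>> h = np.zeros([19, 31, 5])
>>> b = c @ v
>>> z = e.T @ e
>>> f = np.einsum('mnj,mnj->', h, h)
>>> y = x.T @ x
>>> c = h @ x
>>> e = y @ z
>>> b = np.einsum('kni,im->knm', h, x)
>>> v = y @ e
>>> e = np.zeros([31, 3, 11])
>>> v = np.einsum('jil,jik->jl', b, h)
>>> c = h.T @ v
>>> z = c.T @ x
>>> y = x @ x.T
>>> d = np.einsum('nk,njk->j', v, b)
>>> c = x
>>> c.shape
(5, 3)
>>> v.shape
(19, 3)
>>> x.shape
(5, 3)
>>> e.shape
(31, 3, 11)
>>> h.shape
(19, 31, 5)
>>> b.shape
(19, 31, 3)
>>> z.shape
(3, 31, 3)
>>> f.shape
()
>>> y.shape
(5, 5)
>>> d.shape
(31,)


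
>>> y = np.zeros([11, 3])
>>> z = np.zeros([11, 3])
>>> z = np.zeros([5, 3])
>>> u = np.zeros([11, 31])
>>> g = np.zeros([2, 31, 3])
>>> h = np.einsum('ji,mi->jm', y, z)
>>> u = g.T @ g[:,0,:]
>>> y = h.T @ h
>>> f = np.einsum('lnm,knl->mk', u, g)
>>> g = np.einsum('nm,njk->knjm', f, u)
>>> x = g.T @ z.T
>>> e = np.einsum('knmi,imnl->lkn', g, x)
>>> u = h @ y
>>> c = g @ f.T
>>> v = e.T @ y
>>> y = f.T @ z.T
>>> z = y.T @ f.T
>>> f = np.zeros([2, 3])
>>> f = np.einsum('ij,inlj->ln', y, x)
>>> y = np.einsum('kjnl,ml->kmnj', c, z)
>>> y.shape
(3, 5, 31, 3)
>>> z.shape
(5, 3)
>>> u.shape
(11, 5)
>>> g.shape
(3, 3, 31, 2)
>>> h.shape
(11, 5)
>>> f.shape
(3, 31)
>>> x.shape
(2, 31, 3, 5)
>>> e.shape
(5, 3, 3)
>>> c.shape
(3, 3, 31, 3)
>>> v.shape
(3, 3, 5)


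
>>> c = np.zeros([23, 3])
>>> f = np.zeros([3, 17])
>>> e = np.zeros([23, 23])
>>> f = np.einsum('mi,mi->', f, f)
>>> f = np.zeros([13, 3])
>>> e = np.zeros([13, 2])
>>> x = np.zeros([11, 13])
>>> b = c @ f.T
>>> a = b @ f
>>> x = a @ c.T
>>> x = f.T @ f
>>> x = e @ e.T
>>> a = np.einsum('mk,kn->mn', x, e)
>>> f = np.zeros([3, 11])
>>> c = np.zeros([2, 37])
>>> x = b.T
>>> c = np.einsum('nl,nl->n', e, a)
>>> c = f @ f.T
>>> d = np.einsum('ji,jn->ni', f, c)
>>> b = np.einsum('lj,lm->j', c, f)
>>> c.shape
(3, 3)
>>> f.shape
(3, 11)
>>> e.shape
(13, 2)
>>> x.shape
(13, 23)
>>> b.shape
(3,)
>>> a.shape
(13, 2)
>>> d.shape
(3, 11)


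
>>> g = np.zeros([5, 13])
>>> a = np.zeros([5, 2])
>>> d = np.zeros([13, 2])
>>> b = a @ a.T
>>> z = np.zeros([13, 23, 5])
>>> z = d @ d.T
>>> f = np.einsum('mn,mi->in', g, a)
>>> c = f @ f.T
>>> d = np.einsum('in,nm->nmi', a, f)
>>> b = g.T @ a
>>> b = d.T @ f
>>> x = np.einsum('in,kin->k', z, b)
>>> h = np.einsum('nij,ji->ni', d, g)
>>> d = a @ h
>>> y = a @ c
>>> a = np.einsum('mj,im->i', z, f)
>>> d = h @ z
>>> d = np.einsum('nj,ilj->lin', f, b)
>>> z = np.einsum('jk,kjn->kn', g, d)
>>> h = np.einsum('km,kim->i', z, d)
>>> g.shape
(5, 13)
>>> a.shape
(2,)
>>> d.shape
(13, 5, 2)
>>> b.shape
(5, 13, 13)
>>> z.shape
(13, 2)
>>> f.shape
(2, 13)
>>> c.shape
(2, 2)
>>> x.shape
(5,)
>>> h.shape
(5,)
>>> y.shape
(5, 2)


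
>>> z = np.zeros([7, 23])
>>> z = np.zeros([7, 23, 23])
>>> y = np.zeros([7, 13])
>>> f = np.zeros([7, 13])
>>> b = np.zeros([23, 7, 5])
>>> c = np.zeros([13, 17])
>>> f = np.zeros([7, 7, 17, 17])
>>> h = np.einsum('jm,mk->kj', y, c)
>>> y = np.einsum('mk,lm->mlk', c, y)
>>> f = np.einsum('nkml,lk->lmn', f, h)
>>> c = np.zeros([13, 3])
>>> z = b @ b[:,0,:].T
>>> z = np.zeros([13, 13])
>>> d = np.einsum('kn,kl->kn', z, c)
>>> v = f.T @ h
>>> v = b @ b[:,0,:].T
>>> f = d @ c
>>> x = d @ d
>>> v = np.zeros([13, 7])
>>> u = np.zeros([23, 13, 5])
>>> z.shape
(13, 13)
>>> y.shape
(13, 7, 17)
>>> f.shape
(13, 3)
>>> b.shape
(23, 7, 5)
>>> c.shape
(13, 3)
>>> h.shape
(17, 7)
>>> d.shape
(13, 13)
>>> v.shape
(13, 7)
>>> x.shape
(13, 13)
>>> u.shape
(23, 13, 5)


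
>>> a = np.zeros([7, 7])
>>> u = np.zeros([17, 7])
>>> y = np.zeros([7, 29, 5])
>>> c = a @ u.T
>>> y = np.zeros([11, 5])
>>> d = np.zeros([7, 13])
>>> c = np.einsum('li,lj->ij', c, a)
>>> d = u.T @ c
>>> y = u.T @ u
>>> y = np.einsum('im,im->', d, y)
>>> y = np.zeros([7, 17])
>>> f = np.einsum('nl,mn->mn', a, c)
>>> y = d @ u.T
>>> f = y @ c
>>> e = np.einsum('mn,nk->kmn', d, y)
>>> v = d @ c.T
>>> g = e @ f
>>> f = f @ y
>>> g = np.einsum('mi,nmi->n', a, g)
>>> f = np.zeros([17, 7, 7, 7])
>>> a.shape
(7, 7)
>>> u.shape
(17, 7)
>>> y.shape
(7, 17)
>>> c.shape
(17, 7)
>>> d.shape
(7, 7)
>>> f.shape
(17, 7, 7, 7)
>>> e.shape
(17, 7, 7)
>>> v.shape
(7, 17)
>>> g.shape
(17,)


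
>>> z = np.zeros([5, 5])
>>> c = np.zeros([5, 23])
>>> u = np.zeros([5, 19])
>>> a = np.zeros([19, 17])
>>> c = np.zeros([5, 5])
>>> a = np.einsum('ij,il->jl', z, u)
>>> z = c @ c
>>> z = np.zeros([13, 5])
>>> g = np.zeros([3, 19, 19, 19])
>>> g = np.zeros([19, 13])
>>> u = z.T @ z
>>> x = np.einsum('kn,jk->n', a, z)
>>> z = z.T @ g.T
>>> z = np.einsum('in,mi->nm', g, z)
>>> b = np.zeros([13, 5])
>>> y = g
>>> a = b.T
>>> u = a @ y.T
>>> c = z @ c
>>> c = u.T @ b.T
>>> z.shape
(13, 5)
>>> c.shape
(19, 13)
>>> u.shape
(5, 19)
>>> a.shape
(5, 13)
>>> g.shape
(19, 13)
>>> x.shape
(19,)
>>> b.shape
(13, 5)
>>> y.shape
(19, 13)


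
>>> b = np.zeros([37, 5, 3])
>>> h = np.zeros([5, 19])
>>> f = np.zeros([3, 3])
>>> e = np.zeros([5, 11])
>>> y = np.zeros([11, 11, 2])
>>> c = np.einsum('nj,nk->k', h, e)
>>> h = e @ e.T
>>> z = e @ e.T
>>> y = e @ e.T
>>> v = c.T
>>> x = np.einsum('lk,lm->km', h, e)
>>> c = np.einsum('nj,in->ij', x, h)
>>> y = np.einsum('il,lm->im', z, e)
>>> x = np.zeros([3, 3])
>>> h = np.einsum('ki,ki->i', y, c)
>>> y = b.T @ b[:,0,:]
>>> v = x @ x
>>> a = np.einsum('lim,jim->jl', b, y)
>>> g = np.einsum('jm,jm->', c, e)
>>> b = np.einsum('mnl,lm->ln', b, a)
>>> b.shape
(3, 5)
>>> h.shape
(11,)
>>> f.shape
(3, 3)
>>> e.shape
(5, 11)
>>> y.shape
(3, 5, 3)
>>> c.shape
(5, 11)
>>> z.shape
(5, 5)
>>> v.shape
(3, 3)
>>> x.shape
(3, 3)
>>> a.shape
(3, 37)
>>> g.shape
()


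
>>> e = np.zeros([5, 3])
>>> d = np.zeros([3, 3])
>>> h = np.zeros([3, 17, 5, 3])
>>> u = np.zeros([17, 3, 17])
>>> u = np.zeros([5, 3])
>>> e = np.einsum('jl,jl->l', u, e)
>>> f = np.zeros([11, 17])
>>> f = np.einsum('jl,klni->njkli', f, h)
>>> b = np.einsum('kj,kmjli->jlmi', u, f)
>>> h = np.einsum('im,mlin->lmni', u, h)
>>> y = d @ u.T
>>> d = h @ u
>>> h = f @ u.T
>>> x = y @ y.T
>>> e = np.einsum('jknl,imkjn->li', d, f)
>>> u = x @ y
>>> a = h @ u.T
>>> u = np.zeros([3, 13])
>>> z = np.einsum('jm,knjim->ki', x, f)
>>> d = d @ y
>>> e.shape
(3, 5)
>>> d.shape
(17, 3, 3, 5)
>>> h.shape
(5, 11, 3, 17, 5)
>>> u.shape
(3, 13)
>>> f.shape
(5, 11, 3, 17, 3)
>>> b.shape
(3, 17, 11, 3)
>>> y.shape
(3, 5)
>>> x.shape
(3, 3)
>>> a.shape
(5, 11, 3, 17, 3)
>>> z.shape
(5, 17)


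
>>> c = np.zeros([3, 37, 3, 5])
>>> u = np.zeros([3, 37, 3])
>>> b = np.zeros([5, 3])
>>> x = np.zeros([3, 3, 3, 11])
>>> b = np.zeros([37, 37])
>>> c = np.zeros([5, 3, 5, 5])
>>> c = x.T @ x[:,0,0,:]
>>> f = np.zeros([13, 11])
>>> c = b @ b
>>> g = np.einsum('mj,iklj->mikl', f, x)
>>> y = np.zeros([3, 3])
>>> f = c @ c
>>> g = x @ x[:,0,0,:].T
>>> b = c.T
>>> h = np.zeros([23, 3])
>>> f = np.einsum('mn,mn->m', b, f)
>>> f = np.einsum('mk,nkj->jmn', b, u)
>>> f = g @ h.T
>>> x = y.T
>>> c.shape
(37, 37)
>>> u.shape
(3, 37, 3)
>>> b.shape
(37, 37)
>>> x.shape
(3, 3)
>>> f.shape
(3, 3, 3, 23)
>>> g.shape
(3, 3, 3, 3)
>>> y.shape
(3, 3)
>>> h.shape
(23, 3)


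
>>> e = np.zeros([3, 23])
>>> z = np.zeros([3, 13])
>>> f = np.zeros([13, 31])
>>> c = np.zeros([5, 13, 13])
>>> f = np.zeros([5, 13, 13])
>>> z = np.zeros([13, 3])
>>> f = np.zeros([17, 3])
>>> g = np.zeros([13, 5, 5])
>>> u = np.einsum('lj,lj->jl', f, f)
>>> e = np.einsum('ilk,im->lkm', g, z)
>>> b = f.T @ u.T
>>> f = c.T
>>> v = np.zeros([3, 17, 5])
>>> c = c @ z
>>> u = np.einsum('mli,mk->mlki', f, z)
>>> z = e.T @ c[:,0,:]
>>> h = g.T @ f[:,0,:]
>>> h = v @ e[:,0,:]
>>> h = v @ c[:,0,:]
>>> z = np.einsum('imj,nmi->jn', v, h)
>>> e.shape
(5, 5, 3)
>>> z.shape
(5, 3)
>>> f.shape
(13, 13, 5)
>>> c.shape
(5, 13, 3)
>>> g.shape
(13, 5, 5)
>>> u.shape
(13, 13, 3, 5)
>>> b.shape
(3, 3)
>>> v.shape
(3, 17, 5)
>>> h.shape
(3, 17, 3)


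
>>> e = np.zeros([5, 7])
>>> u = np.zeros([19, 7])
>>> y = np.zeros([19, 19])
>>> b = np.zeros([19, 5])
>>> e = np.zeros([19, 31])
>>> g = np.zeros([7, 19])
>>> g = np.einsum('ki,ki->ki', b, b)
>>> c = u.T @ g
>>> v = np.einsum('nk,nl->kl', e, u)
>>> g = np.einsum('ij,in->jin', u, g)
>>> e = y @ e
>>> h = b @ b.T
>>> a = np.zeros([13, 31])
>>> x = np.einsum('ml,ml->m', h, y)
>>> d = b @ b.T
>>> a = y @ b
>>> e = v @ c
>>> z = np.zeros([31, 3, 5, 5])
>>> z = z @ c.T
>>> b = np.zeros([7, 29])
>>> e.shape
(31, 5)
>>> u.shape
(19, 7)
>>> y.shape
(19, 19)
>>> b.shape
(7, 29)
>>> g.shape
(7, 19, 5)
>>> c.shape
(7, 5)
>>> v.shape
(31, 7)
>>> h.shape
(19, 19)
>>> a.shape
(19, 5)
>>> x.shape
(19,)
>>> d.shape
(19, 19)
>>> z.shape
(31, 3, 5, 7)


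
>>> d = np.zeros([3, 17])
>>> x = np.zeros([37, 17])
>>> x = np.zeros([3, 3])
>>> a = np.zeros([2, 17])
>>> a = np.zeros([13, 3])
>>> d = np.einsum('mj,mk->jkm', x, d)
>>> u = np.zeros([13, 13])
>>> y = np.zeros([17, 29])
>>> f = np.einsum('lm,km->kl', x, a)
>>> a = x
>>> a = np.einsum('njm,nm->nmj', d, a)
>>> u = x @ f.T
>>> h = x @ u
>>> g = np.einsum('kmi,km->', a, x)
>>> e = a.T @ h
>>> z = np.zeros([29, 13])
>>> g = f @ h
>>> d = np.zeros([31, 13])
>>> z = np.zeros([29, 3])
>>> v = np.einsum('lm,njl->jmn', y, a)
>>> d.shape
(31, 13)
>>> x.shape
(3, 3)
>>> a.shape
(3, 3, 17)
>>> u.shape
(3, 13)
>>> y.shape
(17, 29)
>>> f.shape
(13, 3)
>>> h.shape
(3, 13)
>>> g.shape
(13, 13)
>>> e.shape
(17, 3, 13)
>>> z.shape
(29, 3)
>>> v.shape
(3, 29, 3)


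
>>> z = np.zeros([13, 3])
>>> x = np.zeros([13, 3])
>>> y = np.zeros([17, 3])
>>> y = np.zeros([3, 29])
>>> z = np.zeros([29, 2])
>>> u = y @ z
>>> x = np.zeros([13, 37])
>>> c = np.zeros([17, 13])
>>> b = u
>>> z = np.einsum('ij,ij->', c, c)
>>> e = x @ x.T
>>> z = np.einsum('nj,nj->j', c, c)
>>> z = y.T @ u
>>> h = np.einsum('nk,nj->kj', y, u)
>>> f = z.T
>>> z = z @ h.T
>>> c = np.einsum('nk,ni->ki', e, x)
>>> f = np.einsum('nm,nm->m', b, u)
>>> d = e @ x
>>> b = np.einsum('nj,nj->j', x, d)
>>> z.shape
(29, 29)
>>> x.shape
(13, 37)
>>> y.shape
(3, 29)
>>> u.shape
(3, 2)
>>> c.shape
(13, 37)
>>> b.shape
(37,)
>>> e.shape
(13, 13)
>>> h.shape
(29, 2)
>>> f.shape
(2,)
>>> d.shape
(13, 37)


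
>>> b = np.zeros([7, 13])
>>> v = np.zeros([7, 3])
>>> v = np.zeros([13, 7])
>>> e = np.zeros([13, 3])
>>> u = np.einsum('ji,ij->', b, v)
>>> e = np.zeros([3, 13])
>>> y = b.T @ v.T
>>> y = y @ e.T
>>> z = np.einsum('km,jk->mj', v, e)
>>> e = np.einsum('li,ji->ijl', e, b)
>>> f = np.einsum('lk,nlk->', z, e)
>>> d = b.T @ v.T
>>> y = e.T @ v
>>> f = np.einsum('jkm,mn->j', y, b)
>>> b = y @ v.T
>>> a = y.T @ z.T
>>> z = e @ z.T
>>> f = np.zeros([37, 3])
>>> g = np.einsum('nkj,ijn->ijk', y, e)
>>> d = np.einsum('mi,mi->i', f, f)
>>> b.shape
(3, 7, 13)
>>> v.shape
(13, 7)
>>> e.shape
(13, 7, 3)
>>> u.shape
()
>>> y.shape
(3, 7, 7)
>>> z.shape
(13, 7, 7)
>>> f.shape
(37, 3)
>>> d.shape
(3,)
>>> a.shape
(7, 7, 7)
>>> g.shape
(13, 7, 7)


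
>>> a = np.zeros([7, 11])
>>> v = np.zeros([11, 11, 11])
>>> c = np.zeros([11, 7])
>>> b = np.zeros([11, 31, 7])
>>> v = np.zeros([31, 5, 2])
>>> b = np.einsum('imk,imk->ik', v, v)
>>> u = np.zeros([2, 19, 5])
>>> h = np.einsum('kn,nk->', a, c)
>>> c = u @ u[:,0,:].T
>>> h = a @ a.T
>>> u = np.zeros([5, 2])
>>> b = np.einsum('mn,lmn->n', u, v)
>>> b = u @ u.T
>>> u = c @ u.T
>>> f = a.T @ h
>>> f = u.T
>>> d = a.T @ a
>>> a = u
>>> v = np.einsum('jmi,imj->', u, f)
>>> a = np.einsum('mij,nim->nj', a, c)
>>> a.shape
(2, 5)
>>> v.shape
()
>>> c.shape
(2, 19, 2)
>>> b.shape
(5, 5)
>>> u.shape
(2, 19, 5)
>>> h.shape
(7, 7)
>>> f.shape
(5, 19, 2)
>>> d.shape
(11, 11)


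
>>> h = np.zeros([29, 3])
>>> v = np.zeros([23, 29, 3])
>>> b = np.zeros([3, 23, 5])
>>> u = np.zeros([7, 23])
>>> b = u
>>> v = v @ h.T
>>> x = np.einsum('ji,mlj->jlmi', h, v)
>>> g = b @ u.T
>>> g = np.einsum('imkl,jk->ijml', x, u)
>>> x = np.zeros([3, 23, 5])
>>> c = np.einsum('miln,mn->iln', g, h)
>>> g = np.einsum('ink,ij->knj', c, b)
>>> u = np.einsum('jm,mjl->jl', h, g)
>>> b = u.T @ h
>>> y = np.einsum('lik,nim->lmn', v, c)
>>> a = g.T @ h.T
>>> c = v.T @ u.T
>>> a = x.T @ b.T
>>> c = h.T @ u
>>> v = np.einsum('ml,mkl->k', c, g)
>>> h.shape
(29, 3)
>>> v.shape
(29,)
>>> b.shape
(23, 3)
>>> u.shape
(29, 23)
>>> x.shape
(3, 23, 5)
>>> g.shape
(3, 29, 23)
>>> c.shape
(3, 23)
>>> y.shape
(23, 3, 7)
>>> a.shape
(5, 23, 23)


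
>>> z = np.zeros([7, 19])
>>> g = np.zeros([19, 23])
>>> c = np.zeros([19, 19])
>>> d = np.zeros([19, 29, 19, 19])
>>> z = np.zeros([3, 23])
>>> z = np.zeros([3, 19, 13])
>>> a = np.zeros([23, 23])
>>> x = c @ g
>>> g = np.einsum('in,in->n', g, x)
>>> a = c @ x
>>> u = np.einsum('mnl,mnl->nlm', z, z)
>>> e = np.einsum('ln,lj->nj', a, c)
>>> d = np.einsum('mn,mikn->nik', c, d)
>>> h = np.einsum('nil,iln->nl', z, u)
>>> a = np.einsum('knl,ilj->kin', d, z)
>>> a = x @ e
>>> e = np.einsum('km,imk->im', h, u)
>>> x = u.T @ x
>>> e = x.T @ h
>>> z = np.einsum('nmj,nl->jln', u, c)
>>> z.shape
(3, 19, 19)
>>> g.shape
(23,)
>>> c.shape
(19, 19)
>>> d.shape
(19, 29, 19)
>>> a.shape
(19, 19)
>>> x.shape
(3, 13, 23)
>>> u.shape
(19, 13, 3)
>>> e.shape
(23, 13, 13)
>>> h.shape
(3, 13)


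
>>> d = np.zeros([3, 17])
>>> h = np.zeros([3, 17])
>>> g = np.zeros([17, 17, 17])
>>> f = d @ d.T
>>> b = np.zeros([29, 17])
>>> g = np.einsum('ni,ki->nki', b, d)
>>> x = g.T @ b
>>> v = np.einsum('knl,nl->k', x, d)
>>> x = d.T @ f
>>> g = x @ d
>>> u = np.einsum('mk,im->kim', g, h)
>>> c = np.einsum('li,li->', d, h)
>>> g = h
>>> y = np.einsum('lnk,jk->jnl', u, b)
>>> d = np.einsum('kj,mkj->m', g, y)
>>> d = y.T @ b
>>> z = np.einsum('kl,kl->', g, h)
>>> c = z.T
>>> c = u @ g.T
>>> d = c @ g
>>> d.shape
(17, 3, 17)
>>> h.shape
(3, 17)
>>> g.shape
(3, 17)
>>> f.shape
(3, 3)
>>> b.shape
(29, 17)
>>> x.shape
(17, 3)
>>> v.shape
(17,)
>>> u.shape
(17, 3, 17)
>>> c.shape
(17, 3, 3)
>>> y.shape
(29, 3, 17)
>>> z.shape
()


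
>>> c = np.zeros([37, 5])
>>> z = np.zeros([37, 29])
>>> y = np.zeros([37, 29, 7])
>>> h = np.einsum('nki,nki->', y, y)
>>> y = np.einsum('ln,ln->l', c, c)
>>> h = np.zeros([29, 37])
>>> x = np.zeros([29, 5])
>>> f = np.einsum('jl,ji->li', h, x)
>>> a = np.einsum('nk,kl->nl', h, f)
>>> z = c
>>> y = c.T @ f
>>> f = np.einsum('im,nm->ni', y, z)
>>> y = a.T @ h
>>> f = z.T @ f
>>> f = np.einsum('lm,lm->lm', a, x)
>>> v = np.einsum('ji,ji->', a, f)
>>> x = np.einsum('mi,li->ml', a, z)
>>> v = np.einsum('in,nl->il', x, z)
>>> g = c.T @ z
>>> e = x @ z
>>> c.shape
(37, 5)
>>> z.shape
(37, 5)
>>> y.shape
(5, 37)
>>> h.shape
(29, 37)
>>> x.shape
(29, 37)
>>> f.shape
(29, 5)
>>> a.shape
(29, 5)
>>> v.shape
(29, 5)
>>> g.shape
(5, 5)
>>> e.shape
(29, 5)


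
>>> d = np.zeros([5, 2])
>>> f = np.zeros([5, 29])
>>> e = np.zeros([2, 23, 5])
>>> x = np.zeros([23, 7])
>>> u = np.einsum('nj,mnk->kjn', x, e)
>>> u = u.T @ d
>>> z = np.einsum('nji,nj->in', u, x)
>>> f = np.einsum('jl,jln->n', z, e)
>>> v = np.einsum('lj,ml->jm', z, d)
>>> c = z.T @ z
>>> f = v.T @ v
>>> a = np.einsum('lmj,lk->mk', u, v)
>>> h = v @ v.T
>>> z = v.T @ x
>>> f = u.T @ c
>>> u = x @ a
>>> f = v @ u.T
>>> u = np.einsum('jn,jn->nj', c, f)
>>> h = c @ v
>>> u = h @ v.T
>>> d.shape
(5, 2)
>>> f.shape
(23, 23)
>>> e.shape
(2, 23, 5)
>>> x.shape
(23, 7)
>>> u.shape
(23, 23)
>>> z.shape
(5, 7)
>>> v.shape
(23, 5)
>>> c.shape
(23, 23)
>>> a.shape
(7, 5)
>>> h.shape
(23, 5)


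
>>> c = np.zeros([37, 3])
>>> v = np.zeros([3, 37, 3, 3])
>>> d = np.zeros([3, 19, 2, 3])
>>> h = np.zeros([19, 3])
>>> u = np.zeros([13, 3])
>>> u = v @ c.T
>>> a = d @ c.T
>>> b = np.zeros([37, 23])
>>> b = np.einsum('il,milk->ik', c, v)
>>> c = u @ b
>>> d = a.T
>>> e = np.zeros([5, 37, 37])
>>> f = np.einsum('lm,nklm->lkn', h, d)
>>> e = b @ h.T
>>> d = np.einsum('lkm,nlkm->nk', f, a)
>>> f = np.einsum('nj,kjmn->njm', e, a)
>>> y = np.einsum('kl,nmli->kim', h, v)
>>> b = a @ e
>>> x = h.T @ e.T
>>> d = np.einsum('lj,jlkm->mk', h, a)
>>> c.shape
(3, 37, 3, 3)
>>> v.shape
(3, 37, 3, 3)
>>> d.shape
(37, 2)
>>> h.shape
(19, 3)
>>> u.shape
(3, 37, 3, 37)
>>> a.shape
(3, 19, 2, 37)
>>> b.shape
(3, 19, 2, 19)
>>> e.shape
(37, 19)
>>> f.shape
(37, 19, 2)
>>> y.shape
(19, 3, 37)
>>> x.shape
(3, 37)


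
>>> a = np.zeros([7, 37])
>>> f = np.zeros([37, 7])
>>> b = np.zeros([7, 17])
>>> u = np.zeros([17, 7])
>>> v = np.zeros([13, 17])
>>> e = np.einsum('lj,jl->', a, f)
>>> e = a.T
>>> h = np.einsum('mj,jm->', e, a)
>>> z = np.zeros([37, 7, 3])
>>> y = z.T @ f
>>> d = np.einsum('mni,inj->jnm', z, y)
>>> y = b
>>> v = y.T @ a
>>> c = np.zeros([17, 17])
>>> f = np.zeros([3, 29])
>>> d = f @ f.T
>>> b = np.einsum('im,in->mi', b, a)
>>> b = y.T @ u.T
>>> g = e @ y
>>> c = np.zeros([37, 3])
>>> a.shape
(7, 37)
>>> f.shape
(3, 29)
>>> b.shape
(17, 17)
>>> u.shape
(17, 7)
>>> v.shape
(17, 37)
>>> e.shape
(37, 7)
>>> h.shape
()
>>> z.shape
(37, 7, 3)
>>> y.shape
(7, 17)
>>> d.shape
(3, 3)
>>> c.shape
(37, 3)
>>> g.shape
(37, 17)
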